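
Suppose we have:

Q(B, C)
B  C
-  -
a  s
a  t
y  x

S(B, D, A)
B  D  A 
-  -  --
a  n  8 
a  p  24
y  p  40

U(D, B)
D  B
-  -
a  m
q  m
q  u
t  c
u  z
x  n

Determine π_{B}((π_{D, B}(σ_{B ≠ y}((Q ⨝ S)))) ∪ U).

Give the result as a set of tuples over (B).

Q ⋈ S (natural join on B): {(a, s, n, 8), (a, s, p, 24), (a, t, n, 8), (a, t, p, 24), (y, x, p, 40)}
σ[B ≠ y]: keep tuples satisfying B ≠ y → {(a, s, n, 8), (a, s, p, 24), (a, t, n, 8), (a, t, p, 24)}
π[D, B]: project onto (D, B) (2 duplicate(s) eliminated) → {(n, a), (p, a)}
Set union of the two operands is {(a, m), (n, a), (p, a), (q, m), (q, u), (t, c), (u, z), (x, n)}.
π[B]: project onto (B) (2 duplicate(s) eliminated) → {a, c, m, n, u, z}

{a, c, m, n, u, z}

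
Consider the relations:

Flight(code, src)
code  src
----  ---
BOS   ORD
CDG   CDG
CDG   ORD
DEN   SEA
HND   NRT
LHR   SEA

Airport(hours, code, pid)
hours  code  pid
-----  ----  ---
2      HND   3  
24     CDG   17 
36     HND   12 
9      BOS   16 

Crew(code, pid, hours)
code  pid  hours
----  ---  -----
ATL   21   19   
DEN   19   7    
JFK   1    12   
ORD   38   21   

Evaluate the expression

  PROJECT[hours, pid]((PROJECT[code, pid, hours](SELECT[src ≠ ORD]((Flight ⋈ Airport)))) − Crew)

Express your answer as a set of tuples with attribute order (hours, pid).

Natural join on code: {(BOS, ORD, 9, 16), (CDG, CDG, 24, 17), (CDG, ORD, 24, 17), (HND, NRT, 2, 3), (HND, NRT, 36, 12)}
Apply σ_{src ≠ ORD}; surviving tuples: {(CDG, CDG, 24, 17), (HND, NRT, 2, 3), (HND, NRT, 36, 12)}
π_{code, pid, hours} gives {(CDG, 17, 24), (HND, 12, 36), (HND, 3, 2)}.
Difference: {(CDG, 17, 24), (HND, 12, 36), (HND, 3, 2)} with {(ATL, 21, 19), (DEN, 19, 7), (JFK, 1, 12), (ORD, 38, 21)} → {(CDG, 17, 24), (HND, 12, 36), (HND, 3, 2)}
π_{hours, pid} gives {(2, 3), (24, 17), (36, 12)}.

{(2, 3), (24, 17), (36, 12)}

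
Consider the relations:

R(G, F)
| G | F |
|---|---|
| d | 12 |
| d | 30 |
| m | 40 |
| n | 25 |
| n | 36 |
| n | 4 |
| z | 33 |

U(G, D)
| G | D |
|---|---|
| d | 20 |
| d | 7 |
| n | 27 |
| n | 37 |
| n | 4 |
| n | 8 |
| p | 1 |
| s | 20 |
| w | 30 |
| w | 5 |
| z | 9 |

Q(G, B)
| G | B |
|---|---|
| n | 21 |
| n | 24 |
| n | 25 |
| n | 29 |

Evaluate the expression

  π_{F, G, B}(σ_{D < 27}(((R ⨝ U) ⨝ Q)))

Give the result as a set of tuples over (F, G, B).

R ⋈ U (natural join on G): {(d, 12, 20), (d, 12, 7), (d, 30, 20), (d, 30, 7), (n, 25, 27), (n, 25, 37), (n, 25, 4), (n, 25, 8), (n, 36, 27), (n, 36, 37), (n, 36, 4), (n, 36, 8), (n, 4, 27), (n, 4, 37), (n, 4, 4), (n, 4, 8), (z, 33, 9)}
(R ⨝ U) ⋈ Q (natural join on G): {(n, 25, 27, 21), (n, 25, 27, 24), (n, 25, 27, 25), (n, 25, 27, 29), (n, 25, 37, 21), (n, 25, 37, 24), (n, 25, 37, 25), (n, 25, 37, 29), (n, 25, 4, 21), (n, 25, 4, 24), (n, 25, 4, 25), (n, 25, 4, 29), (n, 25, 8, 21), (n, 25, 8, 24), (n, 25, 8, 25), (n, 25, 8, 29), (n, 36, 27, 21), (n, 36, 27, 24), (n, 36, 27, 25), (n, 36, 27, 29), (n, 36, 37, 21), (n, 36, 37, 24), (n, 36, 37, 25), (n, 36, 37, 29), (n, 36, 4, 21), (n, 36, 4, 24), (n, 36, 4, 25), (n, 36, 4, 29), (n, 36, 8, 21), (n, 36, 8, 24), (n, 36, 8, 25), (n, 36, 8, 29), (n, 4, 27, 21), (n, 4, 27, 24), (n, 4, 27, 25), (n, 4, 27, 29), (n, 4, 37, 21), (n, 4, 37, 24), (n, 4, 37, 25), (n, 4, 37, 29), (n, 4, 4, 21), (n, 4, 4, 24), (n, 4, 4, 25), (n, 4, 4, 29), (n, 4, 8, 21), (n, 4, 8, 24), (n, 4, 8, 25), (n, 4, 8, 29)}
Apply σ_{D < 27}; surviving tuples: {(n, 25, 4, 21), (n, 25, 4, 24), (n, 25, 4, 25), (n, 25, 4, 29), (n, 25, 8, 21), (n, 25, 8, 24), (n, 25, 8, 25), (n, 25, 8, 29), (n, 36, 4, 21), (n, 36, 4, 24), (n, 36, 4, 25), (n, 36, 4, 29), (n, 36, 8, 21), (n, 36, 8, 24), (n, 36, 8, 25), (n, 36, 8, 29), (n, 4, 4, 21), (n, 4, 4, 24), (n, 4, 4, 25), (n, 4, 4, 29), (n, 4, 8, 21), (n, 4, 8, 24), (n, 4, 8, 25), (n, 4, 8, 29)}
Projecting to F, G, B (12 duplicate(s) eliminated): {(25, n, 21), (25, n, 24), (25, n, 25), (25, n, 29), (36, n, 21), (36, n, 24), (36, n, 25), (36, n, 29), (4, n, 21), (4, n, 24), (4, n, 25), (4, n, 29)}

{(25, n, 21), (25, n, 24), (25, n, 25), (25, n, 29), (36, n, 21), (36, n, 24), (36, n, 25), (36, n, 29), (4, n, 21), (4, n, 24), (4, n, 25), (4, n, 29)}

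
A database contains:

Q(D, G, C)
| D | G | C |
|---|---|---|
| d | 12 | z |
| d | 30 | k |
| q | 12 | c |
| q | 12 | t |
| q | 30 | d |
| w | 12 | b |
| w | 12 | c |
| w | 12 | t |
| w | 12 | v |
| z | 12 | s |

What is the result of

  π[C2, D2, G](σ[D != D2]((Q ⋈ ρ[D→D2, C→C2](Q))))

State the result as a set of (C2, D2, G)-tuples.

ρ[D→D2, C→C2]: schema becomes (D2, G, C2); tuples unchanged.
Q ⋈ ρ[D→D2, C→C2](Q) (natural join on G): {(d, 12, z, d, z), (d, 12, z, q, c), (d, 12, z, q, t), (d, 12, z, w, b), (d, 12, z, w, c), (d, 12, z, w, t), (d, 12, z, w, v), (d, 12, z, z, s), (d, 30, k, d, k), (d, 30, k, q, d), (q, 12, c, d, z), (q, 12, c, q, c), (q, 12, c, q, t), (q, 12, c, w, b), (q, 12, c, w, c), (q, 12, c, w, t), (q, 12, c, w, v), (q, 12, c, z, s), (q, 12, t, d, z), (q, 12, t, q, c), (q, 12, t, q, t), (q, 12, t, w, b), (q, 12, t, w, c), (q, 12, t, w, t), (q, 12, t, w, v), (q, 12, t, z, s), (q, 30, d, d, k), (q, 30, d, q, d), (w, 12, b, d, z), (w, 12, b, q, c), (w, 12, b, q, t), (w, 12, b, w, b), (w, 12, b, w, c), (w, 12, b, w, t), (w, 12, b, w, v), (w, 12, b, z, s), (w, 12, c, d, z), (w, 12, c, q, c), (w, 12, c, q, t), (w, 12, c, w, b), (w, 12, c, w, c), (w, 12, c, w, t), (w, 12, c, w, v), (w, 12, c, z, s), (w, 12, t, d, z), (w, 12, t, q, c), (w, 12, t, q, t), (w, 12, t, w, b), (w, 12, t, w, c), (w, 12, t, w, t), (w, 12, t, w, v), (w, 12, t, z, s), (w, 12, v, d, z), (w, 12, v, q, c), (w, 12, v, q, t), (w, 12, v, w, b), (w, 12, v, w, c), (w, 12, v, w, t), (w, 12, v, w, v), (w, 12, v, z, s), (z, 12, s, d, z), (z, 12, s, q, c), (z, 12, s, q, t), (z, 12, s, w, b), (z, 12, s, w, c), (z, 12, s, w, t), (z, 12, s, w, v), (z, 12, s, z, s)}
Apply σ_{D != D2}; surviving tuples: {(d, 12, z, q, c), (d, 12, z, q, t), (d, 12, z, w, b), (d, 12, z, w, c), (d, 12, z, w, t), (d, 12, z, w, v), (d, 12, z, z, s), (d, 30, k, q, d), (q, 12, c, d, z), (q, 12, c, w, b), (q, 12, c, w, c), (q, 12, c, w, t), (q, 12, c, w, v), (q, 12, c, z, s), (q, 12, t, d, z), (q, 12, t, w, b), (q, 12, t, w, c), (q, 12, t, w, t), (q, 12, t, w, v), (q, 12, t, z, s), (q, 30, d, d, k), (w, 12, b, d, z), (w, 12, b, q, c), (w, 12, b, q, t), (w, 12, b, z, s), (w, 12, c, d, z), (w, 12, c, q, c), (w, 12, c, q, t), (w, 12, c, z, s), (w, 12, t, d, z), (w, 12, t, q, c), (w, 12, t, q, t), (w, 12, t, z, s), (w, 12, v, d, z), (w, 12, v, q, c), (w, 12, v, q, t), (w, 12, v, z, s), (z, 12, s, d, z), (z, 12, s, q, c), (z, 12, s, q, t), (z, 12, s, w, b), (z, 12, s, w, c), (z, 12, s, w, t), (z, 12, s, w, v)}
Projecting to C2, D2, G (34 duplicate(s) eliminated): {(b, w, 12), (c, q, 12), (c, w, 12), (d, q, 30), (k, d, 30), (s, z, 12), (t, q, 12), (t, w, 12), (v, w, 12), (z, d, 12)}

{(b, w, 12), (c, q, 12), (c, w, 12), (d, q, 30), (k, d, 30), (s, z, 12), (t, q, 12), (t, w, 12), (v, w, 12), (z, d, 12)}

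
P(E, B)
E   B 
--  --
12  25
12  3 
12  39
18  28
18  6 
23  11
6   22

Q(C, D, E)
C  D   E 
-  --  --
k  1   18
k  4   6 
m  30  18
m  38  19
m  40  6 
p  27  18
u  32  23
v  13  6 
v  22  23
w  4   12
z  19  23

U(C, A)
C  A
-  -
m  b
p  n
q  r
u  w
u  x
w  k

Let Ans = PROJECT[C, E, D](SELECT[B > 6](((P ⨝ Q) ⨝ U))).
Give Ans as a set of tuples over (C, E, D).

{(m, 18, 30), (m, 6, 40), (p, 18, 27), (u, 23, 32), (w, 12, 4)}

Natural join on E: {(12, 25, w, 4), (12, 3, w, 4), (12, 39, w, 4), (18, 28, k, 1), (18, 28, m, 30), (18, 28, p, 27), (18, 6, k, 1), (18, 6, m, 30), (18, 6, p, 27), (23, 11, u, 32), (23, 11, v, 22), (23, 11, z, 19), (6, 22, k, 4), (6, 22, m, 40), (6, 22, v, 13)}
Natural join on C: {(12, 25, w, 4, k), (12, 3, w, 4, k), (12, 39, w, 4, k), (18, 28, m, 30, b), (18, 28, p, 27, n), (18, 6, m, 30, b), (18, 6, p, 27, n), (23, 11, u, 32, w), (23, 11, u, 32, x), (6, 22, m, 40, b)}
σ[B > 6]: keep tuples satisfying B > 6 → {(12, 25, w, 4, k), (12, 39, w, 4, k), (18, 28, m, 30, b), (18, 28, p, 27, n), (23, 11, u, 32, w), (23, 11, u, 32, x), (6, 22, m, 40, b)}
Projecting to C, E, D (2 duplicate(s) eliminated): {(m, 18, 30), (m, 6, 40), (p, 18, 27), (u, 23, 32), (w, 12, 4)}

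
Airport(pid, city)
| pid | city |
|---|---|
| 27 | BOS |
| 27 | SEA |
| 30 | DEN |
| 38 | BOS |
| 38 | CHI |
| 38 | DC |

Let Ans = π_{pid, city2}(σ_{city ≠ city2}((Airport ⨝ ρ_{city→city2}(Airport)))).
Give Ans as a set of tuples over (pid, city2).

{(27, BOS), (27, SEA), (38, BOS), (38, CHI), (38, DC)}

ρ[city→city2]: schema becomes (pid, city2); tuples unchanged.
Airport ⋈ ρ_{city→city2}(Airport) (natural join on pid): {(27, BOS, BOS), (27, BOS, SEA), (27, SEA, BOS), (27, SEA, SEA), (30, DEN, DEN), (38, BOS, BOS), (38, BOS, CHI), (38, BOS, DC), (38, CHI, BOS), (38, CHI, CHI), (38, CHI, DC), (38, DC, BOS), (38, DC, CHI), (38, DC, DC)}
Filtering on city ≠ city2 leaves {(27, BOS, SEA), (27, SEA, BOS), (38, BOS, CHI), (38, BOS, DC), (38, CHI, BOS), (38, CHI, DC), (38, DC, BOS), (38, DC, CHI)}.
Keep only column(s) pid, city2 (3 duplicate(s) eliminated): {(27, BOS), (27, SEA), (38, BOS), (38, CHI), (38, DC)}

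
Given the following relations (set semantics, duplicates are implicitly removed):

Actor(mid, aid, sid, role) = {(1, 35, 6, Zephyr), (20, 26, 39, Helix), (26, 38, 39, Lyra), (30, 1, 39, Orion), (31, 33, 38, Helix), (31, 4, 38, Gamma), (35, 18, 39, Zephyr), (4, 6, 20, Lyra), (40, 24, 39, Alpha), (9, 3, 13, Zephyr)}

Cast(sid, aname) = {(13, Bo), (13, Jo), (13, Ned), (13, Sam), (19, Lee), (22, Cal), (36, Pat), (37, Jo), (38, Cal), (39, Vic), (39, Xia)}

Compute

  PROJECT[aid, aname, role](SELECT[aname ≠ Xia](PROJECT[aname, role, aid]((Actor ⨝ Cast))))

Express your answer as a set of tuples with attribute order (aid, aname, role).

Natural join on sid: {(20, 26, 39, Helix, Vic), (20, 26, 39, Helix, Xia), (26, 38, 39, Lyra, Vic), (26, 38, 39, Lyra, Xia), (30, 1, 39, Orion, Vic), (30, 1, 39, Orion, Xia), (31, 33, 38, Helix, Cal), (31, 4, 38, Gamma, Cal), (35, 18, 39, Zephyr, Vic), (35, 18, 39, Zephyr, Xia), (40, 24, 39, Alpha, Vic), (40, 24, 39, Alpha, Xia), (9, 3, 13, Zephyr, Bo), (9, 3, 13, Zephyr, Jo), (9, 3, 13, Zephyr, Ned), (9, 3, 13, Zephyr, Sam)}
Projecting to aname, role, aid: {(Bo, Zephyr, 3), (Cal, Gamma, 4), (Cal, Helix, 33), (Jo, Zephyr, 3), (Ned, Zephyr, 3), (Sam, Zephyr, 3), (Vic, Alpha, 24), (Vic, Helix, 26), (Vic, Lyra, 38), (Vic, Orion, 1), (Vic, Zephyr, 18), (Xia, Alpha, 24), (Xia, Helix, 26), (Xia, Lyra, 38), (Xia, Orion, 1), (Xia, Zephyr, 18)}
σ[aname ≠ Xia]: keep tuples satisfying aname ≠ Xia → {(Bo, Zephyr, 3), (Cal, Gamma, 4), (Cal, Helix, 33), (Jo, Zephyr, 3), (Ned, Zephyr, 3), (Sam, Zephyr, 3), (Vic, Alpha, 24), (Vic, Helix, 26), (Vic, Lyra, 38), (Vic, Orion, 1), (Vic, Zephyr, 18)}
Projecting to aid, aname, role: {(1, Vic, Orion), (18, Vic, Zephyr), (24, Vic, Alpha), (26, Vic, Helix), (3, Bo, Zephyr), (3, Jo, Zephyr), (3, Ned, Zephyr), (3, Sam, Zephyr), (33, Cal, Helix), (38, Vic, Lyra), (4, Cal, Gamma)}

{(1, Vic, Orion), (18, Vic, Zephyr), (24, Vic, Alpha), (26, Vic, Helix), (3, Bo, Zephyr), (3, Jo, Zephyr), (3, Ned, Zephyr), (3, Sam, Zephyr), (33, Cal, Helix), (38, Vic, Lyra), (4, Cal, Gamma)}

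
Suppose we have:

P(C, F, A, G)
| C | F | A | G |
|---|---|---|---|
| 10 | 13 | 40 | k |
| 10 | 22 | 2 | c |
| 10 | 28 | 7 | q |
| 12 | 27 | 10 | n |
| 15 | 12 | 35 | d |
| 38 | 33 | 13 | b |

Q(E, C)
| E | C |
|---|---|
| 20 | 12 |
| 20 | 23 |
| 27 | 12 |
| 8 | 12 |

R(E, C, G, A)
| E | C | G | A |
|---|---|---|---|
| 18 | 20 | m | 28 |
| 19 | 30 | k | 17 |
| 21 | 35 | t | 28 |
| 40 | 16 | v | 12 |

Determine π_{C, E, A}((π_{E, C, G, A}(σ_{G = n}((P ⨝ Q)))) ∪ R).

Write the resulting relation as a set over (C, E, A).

{(12, 20, 10), (12, 27, 10), (12, 8, 10), (16, 40, 12), (20, 18, 28), (30, 19, 17), (35, 21, 28)}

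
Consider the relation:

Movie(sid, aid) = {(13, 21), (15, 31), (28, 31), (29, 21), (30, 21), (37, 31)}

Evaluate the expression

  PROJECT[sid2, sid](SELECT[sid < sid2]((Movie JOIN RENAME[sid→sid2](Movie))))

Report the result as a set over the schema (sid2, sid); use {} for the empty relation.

{(28, 15), (29, 13), (30, 13), (30, 29), (37, 15), (37, 28)}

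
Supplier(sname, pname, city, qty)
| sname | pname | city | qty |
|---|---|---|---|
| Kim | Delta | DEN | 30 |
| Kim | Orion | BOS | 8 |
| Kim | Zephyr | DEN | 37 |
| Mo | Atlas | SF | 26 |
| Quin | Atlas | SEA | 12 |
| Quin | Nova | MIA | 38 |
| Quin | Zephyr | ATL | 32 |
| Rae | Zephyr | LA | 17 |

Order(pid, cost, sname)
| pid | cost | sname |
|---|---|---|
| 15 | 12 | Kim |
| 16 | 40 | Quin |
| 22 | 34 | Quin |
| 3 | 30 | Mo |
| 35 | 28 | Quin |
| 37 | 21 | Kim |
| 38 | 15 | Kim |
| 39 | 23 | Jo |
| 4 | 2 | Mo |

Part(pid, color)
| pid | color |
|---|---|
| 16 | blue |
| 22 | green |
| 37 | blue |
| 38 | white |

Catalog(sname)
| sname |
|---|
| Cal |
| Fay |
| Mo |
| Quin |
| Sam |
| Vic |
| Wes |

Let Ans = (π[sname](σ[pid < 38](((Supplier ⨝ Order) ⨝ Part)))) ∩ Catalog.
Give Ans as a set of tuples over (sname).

{Quin}

Natural join on sname: {(Kim, Delta, DEN, 30, 15, 12), (Kim, Delta, DEN, 30, 37, 21), (Kim, Delta, DEN, 30, 38, 15), (Kim, Orion, BOS, 8, 15, 12), (Kim, Orion, BOS, 8, 37, 21), (Kim, Orion, BOS, 8, 38, 15), (Kim, Zephyr, DEN, 37, 15, 12), (Kim, Zephyr, DEN, 37, 37, 21), (Kim, Zephyr, DEN, 37, 38, 15), (Mo, Atlas, SF, 26, 3, 30), (Mo, Atlas, SF, 26, 4, 2), (Quin, Atlas, SEA, 12, 16, 40), (Quin, Atlas, SEA, 12, 22, 34), (Quin, Atlas, SEA, 12, 35, 28), (Quin, Nova, MIA, 38, 16, 40), (Quin, Nova, MIA, 38, 22, 34), (Quin, Nova, MIA, 38, 35, 28), (Quin, Zephyr, ATL, 32, 16, 40), (Quin, Zephyr, ATL, 32, 22, 34), (Quin, Zephyr, ATL, 32, 35, 28)}
Natural join on pid: {(Kim, Delta, DEN, 30, 37, 21, blue), (Kim, Delta, DEN, 30, 38, 15, white), (Kim, Orion, BOS, 8, 37, 21, blue), (Kim, Orion, BOS, 8, 38, 15, white), (Kim, Zephyr, DEN, 37, 37, 21, blue), (Kim, Zephyr, DEN, 37, 38, 15, white), (Quin, Atlas, SEA, 12, 16, 40, blue), (Quin, Atlas, SEA, 12, 22, 34, green), (Quin, Nova, MIA, 38, 16, 40, blue), (Quin, Nova, MIA, 38, 22, 34, green), (Quin, Zephyr, ATL, 32, 16, 40, blue), (Quin, Zephyr, ATL, 32, 22, 34, green)}
Filtering on pid < 38 leaves {(Kim, Delta, DEN, 30, 37, 21, blue), (Kim, Orion, BOS, 8, 37, 21, blue), (Kim, Zephyr, DEN, 37, 37, 21, blue), (Quin, Atlas, SEA, 12, 16, 40, blue), (Quin, Atlas, SEA, 12, 22, 34, green), (Quin, Nova, MIA, 38, 16, 40, blue), (Quin, Nova, MIA, 38, 22, 34, green), (Quin, Zephyr, ATL, 32, 16, 40, blue), (Quin, Zephyr, ATL, 32, 22, 34, green)}.
π[sname]: project onto (sname) (7 duplicate(s) eliminated) → {Kim, Quin}
Taking the intersection: {Quin}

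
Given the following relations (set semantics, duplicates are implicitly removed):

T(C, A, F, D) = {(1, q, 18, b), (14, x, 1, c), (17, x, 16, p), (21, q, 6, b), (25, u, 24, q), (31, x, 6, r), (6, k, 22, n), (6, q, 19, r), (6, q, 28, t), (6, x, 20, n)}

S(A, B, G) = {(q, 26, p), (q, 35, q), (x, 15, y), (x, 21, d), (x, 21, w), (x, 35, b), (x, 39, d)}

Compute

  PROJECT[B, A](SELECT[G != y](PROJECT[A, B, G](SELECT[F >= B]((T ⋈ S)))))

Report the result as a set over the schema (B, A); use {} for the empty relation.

{(26, q)}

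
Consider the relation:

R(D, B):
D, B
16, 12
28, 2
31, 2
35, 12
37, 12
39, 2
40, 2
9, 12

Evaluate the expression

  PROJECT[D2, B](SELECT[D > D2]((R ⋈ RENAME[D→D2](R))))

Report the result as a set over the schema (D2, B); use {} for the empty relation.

{(16, 12), (28, 2), (31, 2), (35, 12), (39, 2), (9, 12)}

ρ[D→D2]: schema becomes (D2, B); tuples unchanged.
Joining R and RENAME[D→D2](R) on B yields {(16, 12, 16), (16, 12, 35), (16, 12, 37), (16, 12, 9), (28, 2, 28), (28, 2, 31), (28, 2, 39), (28, 2, 40), (31, 2, 28), (31, 2, 31), (31, 2, 39), (31, 2, 40), (35, 12, 16), (35, 12, 35), (35, 12, 37), (35, 12, 9), (37, 12, 16), (37, 12, 35), (37, 12, 37), (37, 12, 9), (39, 2, 28), (39, 2, 31), (39, 2, 39), (39, 2, 40), (40, 2, 28), (40, 2, 31), (40, 2, 39), (40, 2, 40), (9, 12, 16), (9, 12, 35), (9, 12, 37), (9, 12, 9)}.
Apply σ_{D > D2}; surviving tuples: {(16, 12, 9), (31, 2, 28), (35, 12, 16), (35, 12, 9), (37, 12, 16), (37, 12, 35), (37, 12, 9), (39, 2, 28), (39, 2, 31), (40, 2, 28), (40, 2, 31), (40, 2, 39)}
Keep only column(s) D2, B (6 duplicate(s) eliminated): {(16, 12), (28, 2), (31, 2), (35, 12), (39, 2), (9, 12)}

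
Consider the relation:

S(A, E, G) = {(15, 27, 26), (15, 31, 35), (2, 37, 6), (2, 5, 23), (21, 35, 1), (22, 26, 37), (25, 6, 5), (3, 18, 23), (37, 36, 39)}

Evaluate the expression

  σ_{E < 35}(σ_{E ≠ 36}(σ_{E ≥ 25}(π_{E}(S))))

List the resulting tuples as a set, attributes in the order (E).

π_{E} gives {18, 26, 27, 31, 35, 36, 37, 5, 6}.
σ[E ≥ 25]: keep tuples satisfying E ≥ 25 → {26, 27, 31, 35, 36, 37}
σ[E ≠ 36]: keep tuples satisfying E ≠ 36 → {26, 27, 31, 35, 37}
σ[E < 35]: keep tuples satisfying E < 35 → {26, 27, 31}

{26, 27, 31}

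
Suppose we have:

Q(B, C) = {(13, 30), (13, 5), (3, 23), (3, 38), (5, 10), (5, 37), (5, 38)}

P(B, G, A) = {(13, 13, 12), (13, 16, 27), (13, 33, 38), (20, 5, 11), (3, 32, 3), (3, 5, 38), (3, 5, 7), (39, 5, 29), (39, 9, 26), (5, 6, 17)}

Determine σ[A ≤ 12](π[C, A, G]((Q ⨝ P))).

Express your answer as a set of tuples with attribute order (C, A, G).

{(23, 3, 32), (23, 7, 5), (30, 12, 13), (38, 3, 32), (38, 7, 5), (5, 12, 13)}

Natural join on B: {(13, 30, 13, 12), (13, 30, 16, 27), (13, 30, 33, 38), (13, 5, 13, 12), (13, 5, 16, 27), (13, 5, 33, 38), (3, 23, 32, 3), (3, 23, 5, 38), (3, 23, 5, 7), (3, 38, 32, 3), (3, 38, 5, 38), (3, 38, 5, 7), (5, 10, 6, 17), (5, 37, 6, 17), (5, 38, 6, 17)}
π[C, A, G]: project onto (C, A, G) → {(10, 17, 6), (23, 3, 32), (23, 38, 5), (23, 7, 5), (30, 12, 13), (30, 27, 16), (30, 38, 33), (37, 17, 6), (38, 17, 6), (38, 3, 32), (38, 38, 5), (38, 7, 5), (5, 12, 13), (5, 27, 16), (5, 38, 33)}
Filtering on A ≤ 12 leaves {(23, 3, 32), (23, 7, 5), (30, 12, 13), (38, 3, 32), (38, 7, 5), (5, 12, 13)}.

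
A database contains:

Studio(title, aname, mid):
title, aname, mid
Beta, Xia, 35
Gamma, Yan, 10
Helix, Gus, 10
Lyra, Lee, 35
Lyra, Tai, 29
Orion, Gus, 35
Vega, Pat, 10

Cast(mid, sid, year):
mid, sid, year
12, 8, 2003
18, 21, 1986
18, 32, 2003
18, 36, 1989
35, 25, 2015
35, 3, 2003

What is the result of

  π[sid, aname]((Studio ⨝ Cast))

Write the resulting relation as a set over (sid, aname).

{(25, Gus), (25, Lee), (25, Xia), (3, Gus), (3, Lee), (3, Xia)}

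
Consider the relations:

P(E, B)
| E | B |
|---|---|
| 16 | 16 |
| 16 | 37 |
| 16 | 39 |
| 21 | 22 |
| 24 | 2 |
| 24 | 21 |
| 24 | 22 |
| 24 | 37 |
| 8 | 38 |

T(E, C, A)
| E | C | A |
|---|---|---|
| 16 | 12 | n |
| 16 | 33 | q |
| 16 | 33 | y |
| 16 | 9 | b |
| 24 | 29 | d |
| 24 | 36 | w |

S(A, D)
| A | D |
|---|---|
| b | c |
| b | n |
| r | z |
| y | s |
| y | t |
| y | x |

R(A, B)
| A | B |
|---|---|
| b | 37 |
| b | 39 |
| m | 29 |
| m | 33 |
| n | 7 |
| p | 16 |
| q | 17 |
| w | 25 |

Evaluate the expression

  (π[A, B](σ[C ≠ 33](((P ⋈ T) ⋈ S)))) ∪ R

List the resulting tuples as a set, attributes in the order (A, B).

P ⋈ T (natural join on E): {(16, 16, 12, n), (16, 16, 33, q), (16, 16, 33, y), (16, 16, 9, b), (16, 37, 12, n), (16, 37, 33, q), (16, 37, 33, y), (16, 37, 9, b), (16, 39, 12, n), (16, 39, 33, q), (16, 39, 33, y), (16, 39, 9, b), (24, 2, 29, d), (24, 2, 36, w), (24, 21, 29, d), (24, 21, 36, w), (24, 22, 29, d), (24, 22, 36, w), (24, 37, 29, d), (24, 37, 36, w)}
(P ⋈ T) ⋈ S (natural join on A): {(16, 16, 33, y, s), (16, 16, 33, y, t), (16, 16, 33, y, x), (16, 16, 9, b, c), (16, 16, 9, b, n), (16, 37, 33, y, s), (16, 37, 33, y, t), (16, 37, 33, y, x), (16, 37, 9, b, c), (16, 37, 9, b, n), (16, 39, 33, y, s), (16, 39, 33, y, t), (16, 39, 33, y, x), (16, 39, 9, b, c), (16, 39, 9, b, n)}
σ[C ≠ 33]: keep tuples satisfying C ≠ 33 → {(16, 16, 9, b, c), (16, 16, 9, b, n), (16, 37, 9, b, c), (16, 37, 9, b, n), (16, 39, 9, b, c), (16, 39, 9, b, n)}
π_{A, B} gives {(b, 16), (b, 37), (b, 39)} (3 duplicate(s) eliminated).
Set union of the two operands is {(b, 16), (b, 37), (b, 39), (m, 29), (m, 33), (n, 7), (p, 16), (q, 17), (w, 25)}.

{(b, 16), (b, 37), (b, 39), (m, 29), (m, 33), (n, 7), (p, 16), (q, 17), (w, 25)}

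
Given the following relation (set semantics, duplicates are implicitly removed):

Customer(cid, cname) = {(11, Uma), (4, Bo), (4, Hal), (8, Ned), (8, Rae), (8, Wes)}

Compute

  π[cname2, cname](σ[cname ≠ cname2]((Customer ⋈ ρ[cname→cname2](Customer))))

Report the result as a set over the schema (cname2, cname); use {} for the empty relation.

{(Bo, Hal), (Hal, Bo), (Ned, Rae), (Ned, Wes), (Rae, Ned), (Rae, Wes), (Wes, Ned), (Wes, Rae)}

ρ[cname→cname2]: schema becomes (cid, cname2); tuples unchanged.
Natural join on cid: {(11, Uma, Uma), (4, Bo, Bo), (4, Bo, Hal), (4, Hal, Bo), (4, Hal, Hal), (8, Ned, Ned), (8, Ned, Rae), (8, Ned, Wes), (8, Rae, Ned), (8, Rae, Rae), (8, Rae, Wes), (8, Wes, Ned), (8, Wes, Rae), (8, Wes, Wes)}
Apply σ_{cname ≠ cname2}; surviving tuples: {(4, Bo, Hal), (4, Hal, Bo), (8, Ned, Rae), (8, Ned, Wes), (8, Rae, Ned), (8, Rae, Wes), (8, Wes, Ned), (8, Wes, Rae)}
π_{cname2, cname} gives {(Bo, Hal), (Hal, Bo), (Ned, Rae), (Ned, Wes), (Rae, Ned), (Rae, Wes), (Wes, Ned), (Wes, Rae)}.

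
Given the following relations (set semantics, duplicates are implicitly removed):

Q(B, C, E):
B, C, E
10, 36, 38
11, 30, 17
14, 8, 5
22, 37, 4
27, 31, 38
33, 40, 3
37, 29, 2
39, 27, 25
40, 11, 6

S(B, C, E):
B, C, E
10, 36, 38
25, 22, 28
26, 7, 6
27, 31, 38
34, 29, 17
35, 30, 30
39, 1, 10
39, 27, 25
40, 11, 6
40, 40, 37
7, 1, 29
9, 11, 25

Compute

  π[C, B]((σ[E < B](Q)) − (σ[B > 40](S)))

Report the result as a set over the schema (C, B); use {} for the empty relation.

Filtering on E < B leaves {(14, 8, 5), (22, 37, 4), (33, 40, 3), (37, 29, 2), (39, 27, 25), (40, 11, 6)}.
Filtering on B > 40 leaves {}.
Taking the difference: {(14, 8, 5), (22, 37, 4), (33, 40, 3), (37, 29, 2), (39, 27, 25), (40, 11, 6)}
π_{C, B} gives {(11, 40), (27, 39), (29, 37), (37, 22), (40, 33), (8, 14)}.

{(11, 40), (27, 39), (29, 37), (37, 22), (40, 33), (8, 14)}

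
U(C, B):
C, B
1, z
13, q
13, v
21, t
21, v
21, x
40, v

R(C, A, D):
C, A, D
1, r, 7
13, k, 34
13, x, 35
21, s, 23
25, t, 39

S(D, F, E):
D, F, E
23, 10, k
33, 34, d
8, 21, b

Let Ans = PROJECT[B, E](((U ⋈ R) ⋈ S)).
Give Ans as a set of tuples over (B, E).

{(t, k), (v, k), (x, k)}

Natural join on C: {(1, z, r, 7), (13, q, k, 34), (13, q, x, 35), (13, v, k, 34), (13, v, x, 35), (21, t, s, 23), (21, v, s, 23), (21, x, s, 23)}
Natural join on D: {(21, t, s, 23, 10, k), (21, v, s, 23, 10, k), (21, x, s, 23, 10, k)}
Keep only column(s) B, E: {(t, k), (v, k), (x, k)}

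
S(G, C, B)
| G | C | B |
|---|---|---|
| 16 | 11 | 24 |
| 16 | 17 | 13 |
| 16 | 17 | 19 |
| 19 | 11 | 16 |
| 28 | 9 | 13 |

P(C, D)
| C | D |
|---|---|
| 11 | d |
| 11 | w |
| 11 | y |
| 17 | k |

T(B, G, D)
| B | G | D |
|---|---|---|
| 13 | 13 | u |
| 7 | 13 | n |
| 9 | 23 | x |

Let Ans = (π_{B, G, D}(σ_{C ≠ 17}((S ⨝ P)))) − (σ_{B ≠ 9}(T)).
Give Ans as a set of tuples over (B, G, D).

{(16, 19, d), (16, 19, w), (16, 19, y), (24, 16, d), (24, 16, w), (24, 16, y)}

Joining S and P on C yields {(16, 11, 24, d), (16, 11, 24, w), (16, 11, 24, y), (16, 17, 13, k), (16, 17, 19, k), (19, 11, 16, d), (19, 11, 16, w), (19, 11, 16, y)}.
Selection C ≠ 17: {(16, 11, 24, d), (16, 11, 24, w), (16, 11, 24, y), (19, 11, 16, d), (19, 11, 16, w), (19, 11, 16, y)}
Projecting to B, G, D: {(16, 19, d), (16, 19, w), (16, 19, y), (24, 16, d), (24, 16, w), (24, 16, y)}
Selection B ≠ 9: {(13, 13, u), (7, 13, n)}
Set difference of the two operands is {(16, 19, d), (16, 19, w), (16, 19, y), (24, 16, d), (24, 16, w), (24, 16, y)}.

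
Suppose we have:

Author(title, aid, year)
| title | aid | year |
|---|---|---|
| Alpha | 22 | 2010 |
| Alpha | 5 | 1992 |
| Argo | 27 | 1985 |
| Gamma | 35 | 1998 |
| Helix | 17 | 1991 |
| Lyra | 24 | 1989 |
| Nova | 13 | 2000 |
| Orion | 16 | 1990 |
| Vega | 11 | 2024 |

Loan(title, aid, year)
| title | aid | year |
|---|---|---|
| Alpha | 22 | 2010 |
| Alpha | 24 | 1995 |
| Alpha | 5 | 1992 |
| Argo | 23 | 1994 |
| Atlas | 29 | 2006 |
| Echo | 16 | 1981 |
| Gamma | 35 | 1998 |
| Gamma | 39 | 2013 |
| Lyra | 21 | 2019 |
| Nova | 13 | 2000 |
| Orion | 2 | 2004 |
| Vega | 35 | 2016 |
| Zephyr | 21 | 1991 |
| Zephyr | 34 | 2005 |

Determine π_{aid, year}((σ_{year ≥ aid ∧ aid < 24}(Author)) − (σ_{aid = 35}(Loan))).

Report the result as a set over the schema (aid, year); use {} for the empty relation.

σ[year ≥ aid ∧ aid < 24]: keep tuples satisfying year ≥ aid ∧ aid < 24 → {(Alpha, 22, 2010), (Alpha, 5, 1992), (Helix, 17, 1991), (Nova, 13, 2000), (Orion, 16, 1990), (Vega, 11, 2024)}
σ[aid = 35]: keep tuples satisfying aid = 35 → {(Gamma, 35, 1998), (Vega, 35, 2016)}
Set difference of the two operands is {(Alpha, 22, 2010), (Alpha, 5, 1992), (Helix, 17, 1991), (Nova, 13, 2000), (Orion, 16, 1990), (Vega, 11, 2024)}.
Projecting to aid, year: {(11, 2024), (13, 2000), (16, 1990), (17, 1991), (22, 2010), (5, 1992)}

{(11, 2024), (13, 2000), (16, 1990), (17, 1991), (22, 2010), (5, 1992)}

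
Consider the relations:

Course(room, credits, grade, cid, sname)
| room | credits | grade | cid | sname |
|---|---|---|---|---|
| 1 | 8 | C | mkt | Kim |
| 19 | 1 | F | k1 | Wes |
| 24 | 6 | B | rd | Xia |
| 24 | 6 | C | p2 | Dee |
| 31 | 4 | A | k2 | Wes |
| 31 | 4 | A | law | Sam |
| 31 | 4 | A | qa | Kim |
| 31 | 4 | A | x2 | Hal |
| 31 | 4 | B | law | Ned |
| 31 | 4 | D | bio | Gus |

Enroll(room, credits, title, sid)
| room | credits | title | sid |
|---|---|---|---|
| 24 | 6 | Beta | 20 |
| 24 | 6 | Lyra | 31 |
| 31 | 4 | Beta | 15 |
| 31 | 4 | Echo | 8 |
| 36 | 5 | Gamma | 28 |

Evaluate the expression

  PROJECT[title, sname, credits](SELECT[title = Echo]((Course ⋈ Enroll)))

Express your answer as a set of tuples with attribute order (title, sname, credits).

{(Echo, Gus, 4), (Echo, Hal, 4), (Echo, Kim, 4), (Echo, Ned, 4), (Echo, Sam, 4), (Echo, Wes, 4)}

Natural join on room, credits: {(24, 6, B, rd, Xia, Beta, 20), (24, 6, B, rd, Xia, Lyra, 31), (24, 6, C, p2, Dee, Beta, 20), (24, 6, C, p2, Dee, Lyra, 31), (31, 4, A, k2, Wes, Beta, 15), (31, 4, A, k2, Wes, Echo, 8), (31, 4, A, law, Sam, Beta, 15), (31, 4, A, law, Sam, Echo, 8), (31, 4, A, qa, Kim, Beta, 15), (31, 4, A, qa, Kim, Echo, 8), (31, 4, A, x2, Hal, Beta, 15), (31, 4, A, x2, Hal, Echo, 8), (31, 4, B, law, Ned, Beta, 15), (31, 4, B, law, Ned, Echo, 8), (31, 4, D, bio, Gus, Beta, 15), (31, 4, D, bio, Gus, Echo, 8)}
Apply σ_{title = Echo}; surviving tuples: {(31, 4, A, k2, Wes, Echo, 8), (31, 4, A, law, Sam, Echo, 8), (31, 4, A, qa, Kim, Echo, 8), (31, 4, A, x2, Hal, Echo, 8), (31, 4, B, law, Ned, Echo, 8), (31, 4, D, bio, Gus, Echo, 8)}
Projecting to title, sname, credits: {(Echo, Gus, 4), (Echo, Hal, 4), (Echo, Kim, 4), (Echo, Ned, 4), (Echo, Sam, 4), (Echo, Wes, 4)}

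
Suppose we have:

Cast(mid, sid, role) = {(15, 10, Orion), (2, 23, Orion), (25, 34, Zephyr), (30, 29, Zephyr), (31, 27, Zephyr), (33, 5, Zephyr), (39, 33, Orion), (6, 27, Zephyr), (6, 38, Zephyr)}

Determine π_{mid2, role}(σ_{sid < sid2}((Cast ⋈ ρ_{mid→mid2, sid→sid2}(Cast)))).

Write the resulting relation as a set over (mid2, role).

{(2, Orion), (25, Zephyr), (30, Zephyr), (31, Zephyr), (39, Orion), (6, Zephyr)}

ρ[mid→mid2, sid→sid2]: schema becomes (mid2, sid2, role); tuples unchanged.
Cast ⋈ ρ_{mid→mid2, sid→sid2}(Cast) (natural join on role): {(15, 10, Orion, 15, 10), (15, 10, Orion, 2, 23), (15, 10, Orion, 39, 33), (2, 23, Orion, 15, 10), (2, 23, Orion, 2, 23), (2, 23, Orion, 39, 33), (25, 34, Zephyr, 25, 34), (25, 34, Zephyr, 30, 29), (25, 34, Zephyr, 31, 27), (25, 34, Zephyr, 33, 5), (25, 34, Zephyr, 6, 27), (25, 34, Zephyr, 6, 38), (30, 29, Zephyr, 25, 34), (30, 29, Zephyr, 30, 29), (30, 29, Zephyr, 31, 27), (30, 29, Zephyr, 33, 5), (30, 29, Zephyr, 6, 27), (30, 29, Zephyr, 6, 38), (31, 27, Zephyr, 25, 34), (31, 27, Zephyr, 30, 29), (31, 27, Zephyr, 31, 27), (31, 27, Zephyr, 33, 5), (31, 27, Zephyr, 6, 27), (31, 27, Zephyr, 6, 38), (33, 5, Zephyr, 25, 34), (33, 5, Zephyr, 30, 29), (33, 5, Zephyr, 31, 27), (33, 5, Zephyr, 33, 5), (33, 5, Zephyr, 6, 27), (33, 5, Zephyr, 6, 38), (39, 33, Orion, 15, 10), (39, 33, Orion, 2, 23), (39, 33, Orion, 39, 33), (6, 27, Zephyr, 25, 34), (6, 27, Zephyr, 30, 29), (6, 27, Zephyr, 31, 27), (6, 27, Zephyr, 33, 5), (6, 27, Zephyr, 6, 27), (6, 27, Zephyr, 6, 38), (6, 38, Zephyr, 25, 34), (6, 38, Zephyr, 30, 29), (6, 38, Zephyr, 31, 27), (6, 38, Zephyr, 33, 5), (6, 38, Zephyr, 6, 27), (6, 38, Zephyr, 6, 38)}
Filtering on sid < sid2 leaves {(15, 10, Orion, 2, 23), (15, 10, Orion, 39, 33), (2, 23, Orion, 39, 33), (25, 34, Zephyr, 6, 38), (30, 29, Zephyr, 25, 34), (30, 29, Zephyr, 6, 38), (31, 27, Zephyr, 25, 34), (31, 27, Zephyr, 30, 29), (31, 27, Zephyr, 6, 38), (33, 5, Zephyr, 25, 34), (33, 5, Zephyr, 30, 29), (33, 5, Zephyr, 31, 27), (33, 5, Zephyr, 6, 27), (33, 5, Zephyr, 6, 38), (6, 27, Zephyr, 25, 34), (6, 27, Zephyr, 30, 29), (6, 27, Zephyr, 6, 38)}.
π[mid2, role]: project onto (mid2, role) (11 duplicate(s) eliminated) → {(2, Orion), (25, Zephyr), (30, Zephyr), (31, Zephyr), (39, Orion), (6, Zephyr)}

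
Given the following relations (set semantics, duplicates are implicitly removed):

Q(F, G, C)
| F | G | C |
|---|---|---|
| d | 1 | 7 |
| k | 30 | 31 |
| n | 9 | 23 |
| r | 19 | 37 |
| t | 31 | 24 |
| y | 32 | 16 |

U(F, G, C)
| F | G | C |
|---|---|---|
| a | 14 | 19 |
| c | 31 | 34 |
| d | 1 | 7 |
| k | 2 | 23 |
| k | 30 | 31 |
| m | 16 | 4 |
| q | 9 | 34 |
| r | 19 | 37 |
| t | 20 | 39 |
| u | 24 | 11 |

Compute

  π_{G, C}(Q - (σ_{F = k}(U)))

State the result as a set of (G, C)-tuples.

Filtering on F = k leaves {(k, 2, 23), (k, 30, 31)}.
Taking the difference: {(d, 1, 7), (n, 9, 23), (r, 19, 37), (t, 31, 24), (y, 32, 16)}
π_{G, C} gives {(1, 7), (19, 37), (31, 24), (32, 16), (9, 23)}.

{(1, 7), (19, 37), (31, 24), (32, 16), (9, 23)}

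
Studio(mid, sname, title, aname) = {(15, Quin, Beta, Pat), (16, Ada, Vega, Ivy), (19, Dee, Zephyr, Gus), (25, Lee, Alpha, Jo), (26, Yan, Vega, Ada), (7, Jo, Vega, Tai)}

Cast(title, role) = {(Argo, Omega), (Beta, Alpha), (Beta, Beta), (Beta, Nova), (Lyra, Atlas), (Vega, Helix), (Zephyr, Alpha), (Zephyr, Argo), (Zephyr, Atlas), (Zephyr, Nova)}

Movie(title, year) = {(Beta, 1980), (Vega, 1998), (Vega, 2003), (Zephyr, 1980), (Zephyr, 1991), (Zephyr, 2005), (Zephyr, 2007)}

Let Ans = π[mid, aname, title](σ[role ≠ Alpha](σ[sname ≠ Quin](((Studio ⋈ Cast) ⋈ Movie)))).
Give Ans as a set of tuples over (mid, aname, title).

Natural join on title: {(15, Quin, Beta, Pat, Alpha), (15, Quin, Beta, Pat, Beta), (15, Quin, Beta, Pat, Nova), (16, Ada, Vega, Ivy, Helix), (19, Dee, Zephyr, Gus, Alpha), (19, Dee, Zephyr, Gus, Argo), (19, Dee, Zephyr, Gus, Atlas), (19, Dee, Zephyr, Gus, Nova), (26, Yan, Vega, Ada, Helix), (7, Jo, Vega, Tai, Helix)}
Natural join on title: {(15, Quin, Beta, Pat, Alpha, 1980), (15, Quin, Beta, Pat, Beta, 1980), (15, Quin, Beta, Pat, Nova, 1980), (16, Ada, Vega, Ivy, Helix, 1998), (16, Ada, Vega, Ivy, Helix, 2003), (19, Dee, Zephyr, Gus, Alpha, 1980), (19, Dee, Zephyr, Gus, Alpha, 1991), (19, Dee, Zephyr, Gus, Alpha, 2005), (19, Dee, Zephyr, Gus, Alpha, 2007), (19, Dee, Zephyr, Gus, Argo, 1980), (19, Dee, Zephyr, Gus, Argo, 1991), (19, Dee, Zephyr, Gus, Argo, 2005), (19, Dee, Zephyr, Gus, Argo, 2007), (19, Dee, Zephyr, Gus, Atlas, 1980), (19, Dee, Zephyr, Gus, Atlas, 1991), (19, Dee, Zephyr, Gus, Atlas, 2005), (19, Dee, Zephyr, Gus, Atlas, 2007), (19, Dee, Zephyr, Gus, Nova, 1980), (19, Dee, Zephyr, Gus, Nova, 1991), (19, Dee, Zephyr, Gus, Nova, 2005), (19, Dee, Zephyr, Gus, Nova, 2007), (26, Yan, Vega, Ada, Helix, 1998), (26, Yan, Vega, Ada, Helix, 2003), (7, Jo, Vega, Tai, Helix, 1998), (7, Jo, Vega, Tai, Helix, 2003)}
Apply σ_{sname ≠ Quin}; surviving tuples: {(16, Ada, Vega, Ivy, Helix, 1998), (16, Ada, Vega, Ivy, Helix, 2003), (19, Dee, Zephyr, Gus, Alpha, 1980), (19, Dee, Zephyr, Gus, Alpha, 1991), (19, Dee, Zephyr, Gus, Alpha, 2005), (19, Dee, Zephyr, Gus, Alpha, 2007), (19, Dee, Zephyr, Gus, Argo, 1980), (19, Dee, Zephyr, Gus, Argo, 1991), (19, Dee, Zephyr, Gus, Argo, 2005), (19, Dee, Zephyr, Gus, Argo, 2007), (19, Dee, Zephyr, Gus, Atlas, 1980), (19, Dee, Zephyr, Gus, Atlas, 1991), (19, Dee, Zephyr, Gus, Atlas, 2005), (19, Dee, Zephyr, Gus, Atlas, 2007), (19, Dee, Zephyr, Gus, Nova, 1980), (19, Dee, Zephyr, Gus, Nova, 1991), (19, Dee, Zephyr, Gus, Nova, 2005), (19, Dee, Zephyr, Gus, Nova, 2007), (26, Yan, Vega, Ada, Helix, 1998), (26, Yan, Vega, Ada, Helix, 2003), (7, Jo, Vega, Tai, Helix, 1998), (7, Jo, Vega, Tai, Helix, 2003)}
Apply σ_{role ≠ Alpha}; surviving tuples: {(16, Ada, Vega, Ivy, Helix, 1998), (16, Ada, Vega, Ivy, Helix, 2003), (19, Dee, Zephyr, Gus, Argo, 1980), (19, Dee, Zephyr, Gus, Argo, 1991), (19, Dee, Zephyr, Gus, Argo, 2005), (19, Dee, Zephyr, Gus, Argo, 2007), (19, Dee, Zephyr, Gus, Atlas, 1980), (19, Dee, Zephyr, Gus, Atlas, 1991), (19, Dee, Zephyr, Gus, Atlas, 2005), (19, Dee, Zephyr, Gus, Atlas, 2007), (19, Dee, Zephyr, Gus, Nova, 1980), (19, Dee, Zephyr, Gus, Nova, 1991), (19, Dee, Zephyr, Gus, Nova, 2005), (19, Dee, Zephyr, Gus, Nova, 2007), (26, Yan, Vega, Ada, Helix, 1998), (26, Yan, Vega, Ada, Helix, 2003), (7, Jo, Vega, Tai, Helix, 1998), (7, Jo, Vega, Tai, Helix, 2003)}
Projecting to mid, aname, title (14 duplicate(s) eliminated): {(16, Ivy, Vega), (19, Gus, Zephyr), (26, Ada, Vega), (7, Tai, Vega)}

{(16, Ivy, Vega), (19, Gus, Zephyr), (26, Ada, Vega), (7, Tai, Vega)}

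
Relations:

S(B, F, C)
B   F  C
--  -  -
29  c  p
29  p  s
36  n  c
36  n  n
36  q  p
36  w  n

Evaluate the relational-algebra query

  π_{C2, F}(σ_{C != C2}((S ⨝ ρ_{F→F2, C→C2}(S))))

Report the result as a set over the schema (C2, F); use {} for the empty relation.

{(c, n), (c, q), (c, w), (n, n), (n, q), (p, n), (p, p), (p, w), (s, c)}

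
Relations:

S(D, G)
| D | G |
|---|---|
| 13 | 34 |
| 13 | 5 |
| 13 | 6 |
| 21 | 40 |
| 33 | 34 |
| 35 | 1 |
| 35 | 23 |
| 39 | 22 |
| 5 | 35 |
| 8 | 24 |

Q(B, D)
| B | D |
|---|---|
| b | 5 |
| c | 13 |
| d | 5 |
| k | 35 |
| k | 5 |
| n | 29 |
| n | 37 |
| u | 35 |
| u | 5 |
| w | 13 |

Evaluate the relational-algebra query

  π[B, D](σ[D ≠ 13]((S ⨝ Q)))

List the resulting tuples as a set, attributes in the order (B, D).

{(b, 5), (d, 5), (k, 35), (k, 5), (u, 35), (u, 5)}

Natural join on D: {(13, 34, c), (13, 34, w), (13, 5, c), (13, 5, w), (13, 6, c), (13, 6, w), (35, 1, k), (35, 1, u), (35, 23, k), (35, 23, u), (5, 35, b), (5, 35, d), (5, 35, k), (5, 35, u)}
σ[D ≠ 13]: keep tuples satisfying D ≠ 13 → {(35, 1, k), (35, 1, u), (35, 23, k), (35, 23, u), (5, 35, b), (5, 35, d), (5, 35, k), (5, 35, u)}
Projecting to B, D (2 duplicate(s) eliminated): {(b, 5), (d, 5), (k, 35), (k, 5), (u, 35), (u, 5)}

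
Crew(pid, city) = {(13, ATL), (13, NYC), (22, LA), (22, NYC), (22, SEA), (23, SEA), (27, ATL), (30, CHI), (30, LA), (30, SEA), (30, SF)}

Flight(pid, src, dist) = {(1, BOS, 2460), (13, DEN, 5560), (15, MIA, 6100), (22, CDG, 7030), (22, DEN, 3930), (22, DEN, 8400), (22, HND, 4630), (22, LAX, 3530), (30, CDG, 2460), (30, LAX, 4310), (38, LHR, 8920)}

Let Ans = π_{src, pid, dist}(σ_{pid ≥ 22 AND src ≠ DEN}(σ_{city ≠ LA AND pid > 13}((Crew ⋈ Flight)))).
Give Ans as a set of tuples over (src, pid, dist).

Crew ⋈ Flight (natural join on pid): {(13, ATL, DEN, 5560), (13, NYC, DEN, 5560), (22, LA, CDG, 7030), (22, LA, DEN, 3930), (22, LA, DEN, 8400), (22, LA, HND, 4630), (22, LA, LAX, 3530), (22, NYC, CDG, 7030), (22, NYC, DEN, 3930), (22, NYC, DEN, 8400), (22, NYC, HND, 4630), (22, NYC, LAX, 3530), (22, SEA, CDG, 7030), (22, SEA, DEN, 3930), (22, SEA, DEN, 8400), (22, SEA, HND, 4630), (22, SEA, LAX, 3530), (30, CHI, CDG, 2460), (30, CHI, LAX, 4310), (30, LA, CDG, 2460), (30, LA, LAX, 4310), (30, SEA, CDG, 2460), (30, SEA, LAX, 4310), (30, SF, CDG, 2460), (30, SF, LAX, 4310)}
Apply σ_{city ≠ LA AND pid > 13}; surviving tuples: {(22, NYC, CDG, 7030), (22, NYC, DEN, 3930), (22, NYC, DEN, 8400), (22, NYC, HND, 4630), (22, NYC, LAX, 3530), (22, SEA, CDG, 7030), (22, SEA, DEN, 3930), (22, SEA, DEN, 8400), (22, SEA, HND, 4630), (22, SEA, LAX, 3530), (30, CHI, CDG, 2460), (30, CHI, LAX, 4310), (30, SEA, CDG, 2460), (30, SEA, LAX, 4310), (30, SF, CDG, 2460), (30, SF, LAX, 4310)}
Apply σ_{pid ≥ 22 AND src ≠ DEN}; surviving tuples: {(22, NYC, CDG, 7030), (22, NYC, HND, 4630), (22, NYC, LAX, 3530), (22, SEA, CDG, 7030), (22, SEA, HND, 4630), (22, SEA, LAX, 3530), (30, CHI, CDG, 2460), (30, CHI, LAX, 4310), (30, SEA, CDG, 2460), (30, SEA, LAX, 4310), (30, SF, CDG, 2460), (30, SF, LAX, 4310)}
π[src, pid, dist]: project onto (src, pid, dist) (7 duplicate(s) eliminated) → {(CDG, 22, 7030), (CDG, 30, 2460), (HND, 22, 4630), (LAX, 22, 3530), (LAX, 30, 4310)}

{(CDG, 22, 7030), (CDG, 30, 2460), (HND, 22, 4630), (LAX, 22, 3530), (LAX, 30, 4310)}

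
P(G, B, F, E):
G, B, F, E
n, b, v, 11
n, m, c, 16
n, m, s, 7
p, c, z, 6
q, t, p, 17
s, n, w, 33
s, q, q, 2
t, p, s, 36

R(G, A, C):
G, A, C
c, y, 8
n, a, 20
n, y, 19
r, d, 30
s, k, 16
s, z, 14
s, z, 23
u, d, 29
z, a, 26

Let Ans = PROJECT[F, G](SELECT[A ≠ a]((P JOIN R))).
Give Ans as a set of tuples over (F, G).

{(c, n), (q, s), (s, n), (v, n), (w, s)}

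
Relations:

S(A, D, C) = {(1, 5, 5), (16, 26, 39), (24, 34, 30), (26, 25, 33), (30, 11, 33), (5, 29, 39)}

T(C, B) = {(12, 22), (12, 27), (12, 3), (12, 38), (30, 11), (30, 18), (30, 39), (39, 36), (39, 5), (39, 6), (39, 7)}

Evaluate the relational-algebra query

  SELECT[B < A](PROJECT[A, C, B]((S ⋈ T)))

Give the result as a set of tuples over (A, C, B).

Joining S and T on C yields {(16, 26, 39, 36), (16, 26, 39, 5), (16, 26, 39, 6), (16, 26, 39, 7), (24, 34, 30, 11), (24, 34, 30, 18), (24, 34, 30, 39), (5, 29, 39, 36), (5, 29, 39, 5), (5, 29, 39, 6), (5, 29, 39, 7)}.
Projecting to A, C, B: {(16, 39, 36), (16, 39, 5), (16, 39, 6), (16, 39, 7), (24, 30, 11), (24, 30, 18), (24, 30, 39), (5, 39, 36), (5, 39, 5), (5, 39, 6), (5, 39, 7)}
Selection B < A: {(16, 39, 5), (16, 39, 6), (16, 39, 7), (24, 30, 11), (24, 30, 18)}

{(16, 39, 5), (16, 39, 6), (16, 39, 7), (24, 30, 11), (24, 30, 18)}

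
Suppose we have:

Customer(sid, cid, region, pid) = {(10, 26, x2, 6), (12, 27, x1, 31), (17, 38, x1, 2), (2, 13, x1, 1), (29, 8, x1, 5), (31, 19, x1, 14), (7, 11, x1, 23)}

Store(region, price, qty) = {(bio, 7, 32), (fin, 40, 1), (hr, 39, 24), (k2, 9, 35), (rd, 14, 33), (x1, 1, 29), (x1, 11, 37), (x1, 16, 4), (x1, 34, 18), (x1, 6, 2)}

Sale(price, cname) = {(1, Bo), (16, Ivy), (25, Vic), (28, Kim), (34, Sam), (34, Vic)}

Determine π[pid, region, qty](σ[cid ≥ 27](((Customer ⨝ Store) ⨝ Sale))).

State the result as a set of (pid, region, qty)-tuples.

Natural join on region: {(12, 27, x1, 31, 1, 29), (12, 27, x1, 31, 11, 37), (12, 27, x1, 31, 16, 4), (12, 27, x1, 31, 34, 18), (12, 27, x1, 31, 6, 2), (17, 38, x1, 2, 1, 29), (17, 38, x1, 2, 11, 37), (17, 38, x1, 2, 16, 4), (17, 38, x1, 2, 34, 18), (17, 38, x1, 2, 6, 2), (2, 13, x1, 1, 1, 29), (2, 13, x1, 1, 11, 37), (2, 13, x1, 1, 16, 4), (2, 13, x1, 1, 34, 18), (2, 13, x1, 1, 6, 2), (29, 8, x1, 5, 1, 29), (29, 8, x1, 5, 11, 37), (29, 8, x1, 5, 16, 4), (29, 8, x1, 5, 34, 18), (29, 8, x1, 5, 6, 2), (31, 19, x1, 14, 1, 29), (31, 19, x1, 14, 11, 37), (31, 19, x1, 14, 16, 4), (31, 19, x1, 14, 34, 18), (31, 19, x1, 14, 6, 2), (7, 11, x1, 23, 1, 29), (7, 11, x1, 23, 11, 37), (7, 11, x1, 23, 16, 4), (7, 11, x1, 23, 34, 18), (7, 11, x1, 23, 6, 2)}
Natural join on price: {(12, 27, x1, 31, 1, 29, Bo), (12, 27, x1, 31, 16, 4, Ivy), (12, 27, x1, 31, 34, 18, Sam), (12, 27, x1, 31, 34, 18, Vic), (17, 38, x1, 2, 1, 29, Bo), (17, 38, x1, 2, 16, 4, Ivy), (17, 38, x1, 2, 34, 18, Sam), (17, 38, x1, 2, 34, 18, Vic), (2, 13, x1, 1, 1, 29, Bo), (2, 13, x1, 1, 16, 4, Ivy), (2, 13, x1, 1, 34, 18, Sam), (2, 13, x1, 1, 34, 18, Vic), (29, 8, x1, 5, 1, 29, Bo), (29, 8, x1, 5, 16, 4, Ivy), (29, 8, x1, 5, 34, 18, Sam), (29, 8, x1, 5, 34, 18, Vic), (31, 19, x1, 14, 1, 29, Bo), (31, 19, x1, 14, 16, 4, Ivy), (31, 19, x1, 14, 34, 18, Sam), (31, 19, x1, 14, 34, 18, Vic), (7, 11, x1, 23, 1, 29, Bo), (7, 11, x1, 23, 16, 4, Ivy), (7, 11, x1, 23, 34, 18, Sam), (7, 11, x1, 23, 34, 18, Vic)}
Apply σ_{cid ≥ 27}; surviving tuples: {(12, 27, x1, 31, 1, 29, Bo), (12, 27, x1, 31, 16, 4, Ivy), (12, 27, x1, 31, 34, 18, Sam), (12, 27, x1, 31, 34, 18, Vic), (17, 38, x1, 2, 1, 29, Bo), (17, 38, x1, 2, 16, 4, Ivy), (17, 38, x1, 2, 34, 18, Sam), (17, 38, x1, 2, 34, 18, Vic)}
Projecting to pid, region, qty (2 duplicate(s) eliminated): {(2, x1, 18), (2, x1, 29), (2, x1, 4), (31, x1, 18), (31, x1, 29), (31, x1, 4)}

{(2, x1, 18), (2, x1, 29), (2, x1, 4), (31, x1, 18), (31, x1, 29), (31, x1, 4)}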